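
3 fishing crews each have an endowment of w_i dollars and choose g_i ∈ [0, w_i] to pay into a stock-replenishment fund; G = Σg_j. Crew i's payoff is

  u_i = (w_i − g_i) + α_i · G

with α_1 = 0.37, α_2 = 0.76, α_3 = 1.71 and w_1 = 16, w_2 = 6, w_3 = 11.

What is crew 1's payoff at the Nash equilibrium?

20.07

∂u_i/∂g_i = α_i − 1, so crew i contributes w_i if α_i > 1, else 0.
α_i > 1 for i ∈ {3}; NE contributions (0, 0, 11), G = 11.
u_1 = (16 − 0) + 0.37·11 = 20.07.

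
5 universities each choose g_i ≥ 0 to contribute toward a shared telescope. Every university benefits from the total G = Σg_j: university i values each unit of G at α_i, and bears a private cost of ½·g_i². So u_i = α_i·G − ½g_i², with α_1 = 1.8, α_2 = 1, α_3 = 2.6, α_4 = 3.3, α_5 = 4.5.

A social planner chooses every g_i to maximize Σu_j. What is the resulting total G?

Planner FOC: ∂(Σu_j)/∂g_i = (Σα_j) − g_i = 0, so g_i^SO = Σα_j = 13.2 for every i; G^SO = 66.

66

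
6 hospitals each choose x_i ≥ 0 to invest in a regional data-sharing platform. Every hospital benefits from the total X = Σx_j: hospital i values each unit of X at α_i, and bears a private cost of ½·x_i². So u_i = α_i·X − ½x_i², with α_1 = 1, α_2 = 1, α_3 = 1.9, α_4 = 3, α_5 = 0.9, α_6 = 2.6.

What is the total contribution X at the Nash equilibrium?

10.4

Hospital i's FOC: ∂u_i/∂x_i = α_i − x_i = 0, so x_i* = α_i.
NE contributions = (1, 1, 1.9, 3, 0.9, 2.6); X = 10.4.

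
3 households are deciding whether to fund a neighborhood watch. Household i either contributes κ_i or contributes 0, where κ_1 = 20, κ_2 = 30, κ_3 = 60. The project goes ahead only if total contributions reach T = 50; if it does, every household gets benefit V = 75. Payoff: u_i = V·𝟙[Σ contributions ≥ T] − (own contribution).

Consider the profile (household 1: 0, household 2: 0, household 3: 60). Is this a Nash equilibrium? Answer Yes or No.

Total = 60 ≥ 50: provided.
Household 1 (pledges 0, payoff 75): pledging 20 → total 80, payoff 55. No gain.
Household 2 (pledges 0, payoff 75): pledging 30 → total 90, payoff 45. No gain.
Household 3 (pledges 60, payoff 15): dropping to 0 → total 0, payoff 0. No gain.

Yes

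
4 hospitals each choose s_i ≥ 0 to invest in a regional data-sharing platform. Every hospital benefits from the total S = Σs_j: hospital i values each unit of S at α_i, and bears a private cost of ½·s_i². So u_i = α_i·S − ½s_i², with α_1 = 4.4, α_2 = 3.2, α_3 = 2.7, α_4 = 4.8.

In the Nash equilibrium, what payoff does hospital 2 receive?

43.2

Hospital i's FOC: ∂u_i/∂s_i = α_i − s_i = 0, so s_i* = α_i.
NE contributions = (4.4, 3.2, 2.7, 4.8); S = 15.1.
u_2 = α_2·S − ½·(s_2)² = 3.2·15.1 − ½·3.2² = 43.2.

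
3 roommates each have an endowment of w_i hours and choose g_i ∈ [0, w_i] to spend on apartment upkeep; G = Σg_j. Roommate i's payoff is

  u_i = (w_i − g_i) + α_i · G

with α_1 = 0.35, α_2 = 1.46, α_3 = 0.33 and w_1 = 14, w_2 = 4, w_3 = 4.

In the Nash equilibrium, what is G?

∂u_i/∂g_i = α_i − 1, so roommate i contributes w_i if α_i > 1, else 0.
α_i > 1 for i ∈ {2}; NE contributions (0, 4, 0), G = 4.

4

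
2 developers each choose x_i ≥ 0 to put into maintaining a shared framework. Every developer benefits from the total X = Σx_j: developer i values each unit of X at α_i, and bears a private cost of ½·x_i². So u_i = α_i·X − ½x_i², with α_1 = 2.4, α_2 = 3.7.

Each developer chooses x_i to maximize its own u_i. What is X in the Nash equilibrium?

Developer i's FOC: ∂u_i/∂x_i = α_i − x_i = 0, so x_i* = α_i.
NE contributions = (2.4, 3.7); X = 6.1.

6.1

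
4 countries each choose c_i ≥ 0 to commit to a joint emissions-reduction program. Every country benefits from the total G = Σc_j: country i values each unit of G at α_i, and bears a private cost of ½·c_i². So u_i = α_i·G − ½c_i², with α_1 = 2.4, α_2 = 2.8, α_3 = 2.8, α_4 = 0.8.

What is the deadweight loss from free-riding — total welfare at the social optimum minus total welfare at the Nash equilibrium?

88.48

Country i's FOC: ∂u_i/∂c_i = α_i − c_i = 0, so c_i* = α_i.
NE contributions = (2.4, 2.8, 2.8, 0.8); G = 8.8.
W^NE = (Σα)·G − ½Σα_i² = 8.8² − ½·22.08 = 66.4.
Planner sets c_i = Σα_j = 8.8 for every i, so G^SO = 4·8.8 = 35.2.
W^SO = (Σα)·G^SO − ½·4·(Σα)² = (4/2)·8.8² = 154.88.
Deadweight loss = W^SO − W^NE = 88.48.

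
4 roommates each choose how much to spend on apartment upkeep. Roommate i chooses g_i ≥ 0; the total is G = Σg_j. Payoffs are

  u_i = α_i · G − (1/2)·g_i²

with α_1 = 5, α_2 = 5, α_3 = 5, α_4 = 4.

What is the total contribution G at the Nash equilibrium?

19

Roommate i's FOC: ∂u_i/∂g_i = α_i − g_i = 0, so g_i* = α_i.
NE contributions = (5, 5, 5, 4); G = 19.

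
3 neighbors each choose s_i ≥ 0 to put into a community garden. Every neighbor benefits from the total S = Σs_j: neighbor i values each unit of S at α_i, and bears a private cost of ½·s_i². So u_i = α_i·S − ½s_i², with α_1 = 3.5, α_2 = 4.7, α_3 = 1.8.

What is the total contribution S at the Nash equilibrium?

10

Neighbor i's FOC: ∂u_i/∂s_i = α_i − s_i = 0, so s_i* = α_i.
NE contributions = (3.5, 4.7, 1.8); S = 10.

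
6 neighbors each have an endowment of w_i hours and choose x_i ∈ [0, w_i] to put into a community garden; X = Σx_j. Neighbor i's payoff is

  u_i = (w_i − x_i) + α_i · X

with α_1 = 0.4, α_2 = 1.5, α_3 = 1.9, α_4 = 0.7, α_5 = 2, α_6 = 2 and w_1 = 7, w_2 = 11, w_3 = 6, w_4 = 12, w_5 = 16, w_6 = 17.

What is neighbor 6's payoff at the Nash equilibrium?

∂u_i/∂x_i = α_i − 1, so neighbor i contributes w_i if α_i > 1, else 0.
α_i > 1 for i ∈ {2, 3, 5, 6}; NE contributions (0, 11, 6, 0, 16, 17), X = 50.
u_6 = (17 − 17) + 2·50 = 100.

100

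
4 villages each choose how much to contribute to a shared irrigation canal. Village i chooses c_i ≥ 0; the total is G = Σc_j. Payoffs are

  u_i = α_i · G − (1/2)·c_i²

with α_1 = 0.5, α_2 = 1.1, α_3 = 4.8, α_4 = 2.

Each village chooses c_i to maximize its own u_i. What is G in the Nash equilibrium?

8.4

Village i's FOC: ∂u_i/∂c_i = α_i − c_i = 0, so c_i* = α_i.
NE contributions = (0.5, 1.1, 4.8, 2); G = 8.4.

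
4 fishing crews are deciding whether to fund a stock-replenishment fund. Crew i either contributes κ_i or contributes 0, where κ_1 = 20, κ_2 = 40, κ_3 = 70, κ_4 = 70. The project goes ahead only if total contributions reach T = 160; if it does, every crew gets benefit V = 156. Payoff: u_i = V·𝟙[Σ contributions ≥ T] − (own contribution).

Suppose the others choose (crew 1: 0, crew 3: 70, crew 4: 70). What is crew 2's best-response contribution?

Others' total = 140. Contributing 40 brings total to 180 ≥ 160: gain V − κ_2 = 116.
Best response: 40.

40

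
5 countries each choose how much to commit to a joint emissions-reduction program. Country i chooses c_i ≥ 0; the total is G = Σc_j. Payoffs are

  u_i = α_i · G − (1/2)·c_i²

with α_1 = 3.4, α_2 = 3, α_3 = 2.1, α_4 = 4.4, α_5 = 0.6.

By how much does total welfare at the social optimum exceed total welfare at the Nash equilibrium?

295.72

Country i's FOC: ∂u_i/∂c_i = α_i − c_i = 0, so c_i* = α_i.
NE contributions = (3.4, 3, 2.1, 4.4, 0.6); G = 13.5.
W^NE = (Σα)·G − ½Σα_i² = 13.5² − ½·44.69 = 159.905.
Planner sets c_i = Σα_j = 13.5 for every i, so G^SO = 5·13.5 = 67.5.
W^SO = (Σα)·G^SO − ½·5·(Σα)² = (5/2)·13.5² = 455.625.
Deadweight loss = W^SO − W^NE = 295.72.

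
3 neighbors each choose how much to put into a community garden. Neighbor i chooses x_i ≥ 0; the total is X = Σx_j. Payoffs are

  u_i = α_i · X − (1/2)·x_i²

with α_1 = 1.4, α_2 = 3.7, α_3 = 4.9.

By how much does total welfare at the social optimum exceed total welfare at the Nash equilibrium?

69.83

Neighbor i's FOC: ∂u_i/∂x_i = α_i − x_i = 0, so x_i* = α_i.
NE contributions = (1.4, 3.7, 4.9); X = 10.
W^NE = (Σα)·X − ½Σα_i² = 10² − ½·39.66 = 80.17.
Planner sets x_i = Σα_j = 10 for every i, so X^SO = 3·10 = 30.
W^SO = (Σα)·X^SO − ½·3·(Σα)² = (3/2)·10² = 150.
Deadweight loss = W^SO − W^NE = 69.83.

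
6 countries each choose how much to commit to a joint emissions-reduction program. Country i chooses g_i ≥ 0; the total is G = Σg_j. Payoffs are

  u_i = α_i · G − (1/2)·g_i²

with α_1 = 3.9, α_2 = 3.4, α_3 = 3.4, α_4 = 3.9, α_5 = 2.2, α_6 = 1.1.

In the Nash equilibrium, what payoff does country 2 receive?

Country i's FOC: ∂u_i/∂g_i = α_i − g_i = 0, so g_i* = α_i.
NE contributions = (3.9, 3.4, 3.4, 3.9, 2.2, 1.1); G = 17.9.
u_2 = α_2·G − ½·(g_2)² = 3.4·17.9 − ½·3.4² = 55.08.

55.08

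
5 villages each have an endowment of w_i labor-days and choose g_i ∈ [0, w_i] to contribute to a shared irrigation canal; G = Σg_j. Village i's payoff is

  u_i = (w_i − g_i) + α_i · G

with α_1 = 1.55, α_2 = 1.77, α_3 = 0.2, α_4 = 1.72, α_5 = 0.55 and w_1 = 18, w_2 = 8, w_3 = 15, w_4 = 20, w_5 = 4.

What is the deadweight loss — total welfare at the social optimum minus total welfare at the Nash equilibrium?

∂u_i/∂g_i = α_i − 1, so village i contributes w_i if α_i > 1, else 0.
α_i > 1 for i ∈ {1, 2, 4}; NE contributions (18, 8, 0, 20, 0), G = 46.
W^NE = Σw_i − G^NE + (Σα_i)·G^NE = 65 + 4.79·46 = 285.34.
Planner: ∂(Σu_j)/∂g_i = Σα_j − 1 = 4.79 > 0, so everyone contributes w_i; G^SO = 65, W^SO = 65 + 4.79·65 = 376.35.
Deadweight loss = 91.01.

91.01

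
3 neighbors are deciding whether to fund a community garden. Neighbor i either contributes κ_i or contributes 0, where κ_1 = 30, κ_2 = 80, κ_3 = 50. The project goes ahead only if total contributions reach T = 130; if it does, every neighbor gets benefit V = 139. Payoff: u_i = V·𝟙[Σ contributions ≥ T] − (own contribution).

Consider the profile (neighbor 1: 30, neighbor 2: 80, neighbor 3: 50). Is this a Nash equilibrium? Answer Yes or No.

No

Total = 160 ≥ 130: provided.
Neighbor 1 (pledges 30, payoff 109): dropping to 0 → total 130, payoff 139. Profitable deviation.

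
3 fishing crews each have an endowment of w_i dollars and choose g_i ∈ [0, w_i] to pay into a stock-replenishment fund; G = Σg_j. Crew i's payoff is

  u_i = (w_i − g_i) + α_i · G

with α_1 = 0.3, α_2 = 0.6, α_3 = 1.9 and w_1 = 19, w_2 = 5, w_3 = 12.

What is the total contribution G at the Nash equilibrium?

12

∂u_i/∂g_i = α_i − 1, so crew i contributes w_i if α_i > 1, else 0.
α_i > 1 for i ∈ {3}; NE contributions (0, 0, 12), G = 12.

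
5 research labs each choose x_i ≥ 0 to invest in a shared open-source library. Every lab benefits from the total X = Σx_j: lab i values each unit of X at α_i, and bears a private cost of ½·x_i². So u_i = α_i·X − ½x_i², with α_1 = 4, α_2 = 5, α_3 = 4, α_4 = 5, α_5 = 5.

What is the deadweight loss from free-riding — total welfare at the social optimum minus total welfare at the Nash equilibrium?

847

Lab i's FOC: ∂u_i/∂x_i = α_i − x_i = 0, so x_i* = α_i.
NE contributions = (4, 5, 4, 5, 5); X = 23.
W^NE = (Σα)·X − ½Σα_i² = 23² − ½·107 = 475.5.
Planner sets x_i = Σα_j = 23 for every i, so X^SO = 5·23 = 115.
W^SO = (Σα)·X^SO − ½·5·(Σα)² = (5/2)·23² = 1322.5.
Deadweight loss = W^SO − W^NE = 847.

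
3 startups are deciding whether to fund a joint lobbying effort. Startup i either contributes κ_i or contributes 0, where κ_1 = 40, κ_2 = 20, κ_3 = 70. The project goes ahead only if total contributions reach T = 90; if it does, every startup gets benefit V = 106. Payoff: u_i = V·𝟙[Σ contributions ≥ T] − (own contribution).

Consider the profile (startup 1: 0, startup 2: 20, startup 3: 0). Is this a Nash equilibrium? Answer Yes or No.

No

Total = 20 < 90: not provided.
Startup 1 (pledges 0, payoff 0): pledging 40 → total 60, payoff -40. No gain.
Startup 2 (pledges 20, payoff -20): dropping to 0 → total 0, payoff 0. Profitable deviation.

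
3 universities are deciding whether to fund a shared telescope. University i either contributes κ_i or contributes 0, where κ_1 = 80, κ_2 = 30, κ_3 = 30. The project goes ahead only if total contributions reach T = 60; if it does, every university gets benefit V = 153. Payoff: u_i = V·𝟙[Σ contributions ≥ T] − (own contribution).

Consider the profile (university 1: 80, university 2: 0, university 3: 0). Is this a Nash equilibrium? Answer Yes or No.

Yes

Total = 80 ≥ 60: provided.
University 1 (pledges 80, payoff 73): dropping to 0 → total 0, payoff 0. No gain.
University 2 (pledges 0, payoff 153): pledging 30 → total 110, payoff 123. No gain.
University 3 (pledges 0, payoff 153): pledging 30 → total 110, payoff 123. No gain.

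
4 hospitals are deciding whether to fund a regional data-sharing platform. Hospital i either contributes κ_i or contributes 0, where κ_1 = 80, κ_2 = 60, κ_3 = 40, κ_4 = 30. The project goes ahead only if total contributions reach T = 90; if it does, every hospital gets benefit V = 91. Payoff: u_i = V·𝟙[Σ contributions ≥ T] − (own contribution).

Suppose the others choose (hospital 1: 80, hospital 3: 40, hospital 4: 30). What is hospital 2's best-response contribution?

0

Others' total = 150 ≥ 90; contributing adds cost 60 for no extra benefit.
Best response: 0.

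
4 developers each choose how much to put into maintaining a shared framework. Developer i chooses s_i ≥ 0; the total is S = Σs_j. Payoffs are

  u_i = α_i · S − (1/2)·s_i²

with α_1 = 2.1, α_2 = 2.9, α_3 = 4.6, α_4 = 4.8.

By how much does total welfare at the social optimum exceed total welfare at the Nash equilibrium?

Developer i's FOC: ∂u_i/∂s_i = α_i − s_i = 0, so s_i* = α_i.
NE contributions = (2.1, 2.9, 4.6, 4.8); S = 14.4.
W^NE = (Σα)·S − ½Σα_i² = 14.4² − ½·57.02 = 178.85.
Planner sets s_i = Σα_j = 14.4 for every i, so S^SO = 4·14.4 = 57.6.
W^SO = (Σα)·S^SO − ½·4·(Σα)² = (4/2)·14.4² = 414.72.
Deadweight loss = W^SO − W^NE = 235.87.

235.87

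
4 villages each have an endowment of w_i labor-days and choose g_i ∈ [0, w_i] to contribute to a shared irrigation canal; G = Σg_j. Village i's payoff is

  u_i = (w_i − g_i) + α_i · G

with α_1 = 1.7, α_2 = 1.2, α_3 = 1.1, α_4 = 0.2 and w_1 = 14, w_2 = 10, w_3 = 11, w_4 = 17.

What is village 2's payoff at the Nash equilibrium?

42

∂u_i/∂g_i = α_i − 1, so village i contributes w_i if α_i > 1, else 0.
α_i > 1 for i ∈ {1, 2, 3}; NE contributions (14, 10, 11, 0), G = 35.
u_2 = (10 − 10) + 1.2·35 = 42.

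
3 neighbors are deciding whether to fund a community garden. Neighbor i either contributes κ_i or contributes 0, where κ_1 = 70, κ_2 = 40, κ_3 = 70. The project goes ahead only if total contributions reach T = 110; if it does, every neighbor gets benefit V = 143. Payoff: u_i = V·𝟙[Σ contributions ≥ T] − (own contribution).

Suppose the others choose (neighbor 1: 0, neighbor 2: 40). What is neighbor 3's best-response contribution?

Others' total = 40. Contributing 70 brings total to 110 ≥ 110: gain V − κ_3 = 73.
Best response: 70.

70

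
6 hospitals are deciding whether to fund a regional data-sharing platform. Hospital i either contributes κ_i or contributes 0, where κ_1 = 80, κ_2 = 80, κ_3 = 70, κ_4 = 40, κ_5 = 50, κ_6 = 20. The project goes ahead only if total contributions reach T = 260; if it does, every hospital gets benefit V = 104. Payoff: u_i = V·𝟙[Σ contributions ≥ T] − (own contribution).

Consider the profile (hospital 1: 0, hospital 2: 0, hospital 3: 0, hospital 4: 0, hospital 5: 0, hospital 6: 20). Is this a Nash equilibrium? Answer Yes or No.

Total = 20 < 260: not provided.
Hospital 1 (pledges 0, payoff 0): pledging 80 → total 100, payoff -80. No gain.
Hospital 2 (pledges 0, payoff 0): pledging 80 → total 100, payoff -80. No gain.
Hospital 3 (pledges 0, payoff 0): pledging 70 → total 90, payoff -70. No gain.
Hospital 4 (pledges 0, payoff 0): pledging 40 → total 60, payoff -40. No gain.
Hospital 5 (pledges 0, payoff 0): pledging 50 → total 70, payoff -50. No gain.
Hospital 6 (pledges 20, payoff -20): dropping to 0 → total 0, payoff 0. Profitable deviation.

No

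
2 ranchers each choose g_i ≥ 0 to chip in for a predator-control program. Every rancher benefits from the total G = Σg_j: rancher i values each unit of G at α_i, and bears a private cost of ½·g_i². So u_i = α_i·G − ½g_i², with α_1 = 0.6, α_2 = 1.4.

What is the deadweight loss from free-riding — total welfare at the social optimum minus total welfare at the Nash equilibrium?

1.16

Rancher i's FOC: ∂u_i/∂g_i = α_i − g_i = 0, so g_i* = α_i.
NE contributions = (0.6, 1.4); G = 2.
W^NE = (Σα)·G − ½Σα_i² = 2² − ½·2.32 = 2.84.
Planner sets g_i = Σα_j = 2 for every i, so G^SO = 2·2 = 4.
W^SO = (Σα)·G^SO − ½·2·(Σα)² = (2/2)·2² = 4.
Deadweight loss = W^SO − W^NE = 1.16.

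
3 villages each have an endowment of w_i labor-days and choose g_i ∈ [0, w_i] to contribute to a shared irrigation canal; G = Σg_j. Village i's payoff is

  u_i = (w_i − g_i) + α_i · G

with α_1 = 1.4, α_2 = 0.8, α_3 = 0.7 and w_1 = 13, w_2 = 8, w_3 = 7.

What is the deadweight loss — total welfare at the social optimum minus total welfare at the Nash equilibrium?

∂u_i/∂g_i = α_i − 1, so village i contributes w_i if α_i > 1, else 0.
α_i > 1 for i ∈ {1}; NE contributions (13, 0, 0), G = 13.
W^NE = Σw_i − G^NE + (Σα_i)·G^NE = 28 + 1.9·13 = 52.7.
Planner: ∂(Σu_j)/∂g_i = Σα_j − 1 = 1.9 > 0, so everyone contributes w_i; G^SO = 28, W^SO = 28 + 1.9·28 = 81.2.
Deadweight loss = 28.5.

28.5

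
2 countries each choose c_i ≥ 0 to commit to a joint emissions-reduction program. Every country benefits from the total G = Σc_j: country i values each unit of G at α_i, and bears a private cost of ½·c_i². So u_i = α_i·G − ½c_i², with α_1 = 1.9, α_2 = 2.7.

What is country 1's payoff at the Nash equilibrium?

6.935

Country i's FOC: ∂u_i/∂c_i = α_i − c_i = 0, so c_i* = α_i.
NE contributions = (1.9, 2.7); G = 4.6.
u_1 = α_1·G − ½·(c_1)² = 1.9·4.6 − ½·1.9² = 6.935.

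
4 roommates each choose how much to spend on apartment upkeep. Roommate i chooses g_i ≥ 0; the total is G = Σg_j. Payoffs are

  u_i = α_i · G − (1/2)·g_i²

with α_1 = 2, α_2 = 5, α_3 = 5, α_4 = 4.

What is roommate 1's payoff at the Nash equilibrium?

30

Roommate i's FOC: ∂u_i/∂g_i = α_i − g_i = 0, so g_i* = α_i.
NE contributions = (2, 5, 5, 4); G = 16.
u_1 = α_1·G − ½·(g_1)² = 2·16 − ½·2² = 30.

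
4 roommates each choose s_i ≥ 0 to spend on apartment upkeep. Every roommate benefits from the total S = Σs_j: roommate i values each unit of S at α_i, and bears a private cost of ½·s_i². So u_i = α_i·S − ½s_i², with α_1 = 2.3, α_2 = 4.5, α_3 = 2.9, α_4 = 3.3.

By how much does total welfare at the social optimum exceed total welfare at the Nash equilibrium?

191.42

Roommate i's FOC: ∂u_i/∂s_i = α_i − s_i = 0, so s_i* = α_i.
NE contributions = (2.3, 4.5, 2.9, 3.3); S = 13.
W^NE = (Σα)·S − ½Σα_i² = 13² − ½·44.84 = 146.58.
Planner sets s_i = Σα_j = 13 for every i, so S^SO = 4·13 = 52.
W^SO = (Σα)·S^SO − ½·4·(Σα)² = (4/2)·13² = 338.
Deadweight loss = W^SO − W^NE = 191.42.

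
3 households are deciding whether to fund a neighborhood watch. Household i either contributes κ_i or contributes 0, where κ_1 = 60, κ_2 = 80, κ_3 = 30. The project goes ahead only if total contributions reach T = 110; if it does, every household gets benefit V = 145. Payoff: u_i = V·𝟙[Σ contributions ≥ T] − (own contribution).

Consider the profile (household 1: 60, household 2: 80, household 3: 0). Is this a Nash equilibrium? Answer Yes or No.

Total = 140 ≥ 110: provided.
Household 1 (pledges 60, payoff 85): dropping to 0 → total 80, payoff 0. No gain.
Household 2 (pledges 80, payoff 65): dropping to 0 → total 60, payoff 0. No gain.
Household 3 (pledges 0, payoff 145): pledging 30 → total 170, payoff 115. No gain.

Yes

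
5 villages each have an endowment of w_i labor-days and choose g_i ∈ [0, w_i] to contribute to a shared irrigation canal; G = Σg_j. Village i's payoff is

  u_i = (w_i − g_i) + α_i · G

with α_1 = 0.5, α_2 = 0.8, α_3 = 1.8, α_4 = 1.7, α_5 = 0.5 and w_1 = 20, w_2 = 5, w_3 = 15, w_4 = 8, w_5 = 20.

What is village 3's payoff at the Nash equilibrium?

∂u_i/∂g_i = α_i − 1, so village i contributes w_i if α_i > 1, else 0.
α_i > 1 for i ∈ {3, 4}; NE contributions (0, 0, 15, 8, 0), G = 23.
u_3 = (15 − 15) + 1.8·23 = 41.4.

41.4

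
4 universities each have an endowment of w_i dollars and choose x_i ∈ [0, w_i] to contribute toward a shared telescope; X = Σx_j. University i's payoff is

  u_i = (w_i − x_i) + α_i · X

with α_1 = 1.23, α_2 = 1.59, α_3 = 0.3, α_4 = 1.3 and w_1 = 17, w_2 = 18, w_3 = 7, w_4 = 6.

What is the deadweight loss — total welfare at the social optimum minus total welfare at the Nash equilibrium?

∂u_i/∂x_i = α_i − 1, so university i contributes w_i if α_i > 1, else 0.
α_i > 1 for i ∈ {1, 2, 4}; NE contributions (17, 18, 0, 6), X = 41.
W^NE = Σw_i − X^NE + (Σα_i)·X^NE = 48 + 3.42·41 = 188.22.
Planner: ∂(Σu_j)/∂x_i = Σα_j − 1 = 3.42 > 0, so everyone contributes w_i; X^SO = 48, W^SO = 48 + 3.42·48 = 212.16.
Deadweight loss = 23.94.

23.94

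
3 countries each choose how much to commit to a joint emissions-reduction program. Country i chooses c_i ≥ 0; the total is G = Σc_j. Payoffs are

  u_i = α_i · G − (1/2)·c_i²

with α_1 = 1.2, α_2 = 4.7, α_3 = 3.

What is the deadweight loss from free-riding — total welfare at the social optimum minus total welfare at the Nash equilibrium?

55.87

Country i's FOC: ∂u_i/∂c_i = α_i − c_i = 0, so c_i* = α_i.
NE contributions = (1.2, 4.7, 3); G = 8.9.
W^NE = (Σα)·G − ½Σα_i² = 8.9² − ½·32.53 = 62.945.
Planner sets c_i = Σα_j = 8.9 for every i, so G^SO = 3·8.9 = 26.7.
W^SO = (Σα)·G^SO − ½·3·(Σα)² = (3/2)·8.9² = 118.815.
Deadweight loss = W^SO − W^NE = 55.87.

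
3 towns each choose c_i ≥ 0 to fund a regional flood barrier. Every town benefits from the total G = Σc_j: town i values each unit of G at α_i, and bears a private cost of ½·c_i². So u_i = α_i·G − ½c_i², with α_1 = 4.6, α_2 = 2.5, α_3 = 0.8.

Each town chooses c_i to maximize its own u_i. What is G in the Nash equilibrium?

7.9

Town i's FOC: ∂u_i/∂c_i = α_i − c_i = 0, so c_i* = α_i.
NE contributions = (4.6, 2.5, 0.8); G = 7.9.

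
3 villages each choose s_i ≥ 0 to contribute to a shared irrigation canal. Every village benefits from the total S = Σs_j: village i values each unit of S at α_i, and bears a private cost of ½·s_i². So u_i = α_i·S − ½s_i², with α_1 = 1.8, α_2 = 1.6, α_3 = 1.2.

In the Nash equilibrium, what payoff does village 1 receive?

6.66

Village i's FOC: ∂u_i/∂s_i = α_i − s_i = 0, so s_i* = α_i.
NE contributions = (1.8, 1.6, 1.2); S = 4.6.
u_1 = α_1·S − ½·(s_1)² = 1.8·4.6 − ½·1.8² = 6.66.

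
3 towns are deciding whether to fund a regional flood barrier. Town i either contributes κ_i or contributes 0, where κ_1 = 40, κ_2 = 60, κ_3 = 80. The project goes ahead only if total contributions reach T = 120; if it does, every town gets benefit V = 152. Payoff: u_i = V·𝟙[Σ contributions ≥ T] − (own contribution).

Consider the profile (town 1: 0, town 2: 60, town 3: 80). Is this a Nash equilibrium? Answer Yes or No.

Total = 140 ≥ 120: provided.
Town 1 (pledges 0, payoff 152): pledging 40 → total 180, payoff 112. No gain.
Town 2 (pledges 60, payoff 92): dropping to 0 → total 80, payoff 0. No gain.
Town 3 (pledges 80, payoff 72): dropping to 0 → total 60, payoff 0. No gain.

Yes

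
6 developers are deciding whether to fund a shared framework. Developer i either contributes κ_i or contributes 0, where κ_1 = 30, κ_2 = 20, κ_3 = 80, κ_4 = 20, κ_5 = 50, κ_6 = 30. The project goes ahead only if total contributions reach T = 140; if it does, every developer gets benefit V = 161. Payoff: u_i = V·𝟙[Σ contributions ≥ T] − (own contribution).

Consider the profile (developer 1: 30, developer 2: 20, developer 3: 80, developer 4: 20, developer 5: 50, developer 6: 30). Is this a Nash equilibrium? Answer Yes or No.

Total = 230 ≥ 140: provided.
Developer 1 (pledges 30, payoff 131): dropping to 0 → total 200, payoff 161. Profitable deviation.

No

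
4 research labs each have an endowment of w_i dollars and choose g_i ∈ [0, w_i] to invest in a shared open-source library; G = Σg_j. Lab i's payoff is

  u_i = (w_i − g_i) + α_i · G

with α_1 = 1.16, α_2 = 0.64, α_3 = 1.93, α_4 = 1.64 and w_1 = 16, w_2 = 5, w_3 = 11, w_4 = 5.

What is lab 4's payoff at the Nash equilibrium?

52.48

∂u_i/∂g_i = α_i − 1, so lab i contributes w_i if α_i > 1, else 0.
α_i > 1 for i ∈ {1, 3, 4}; NE contributions (16, 0, 11, 5), G = 32.
u_4 = (5 − 5) + 1.64·32 = 52.48.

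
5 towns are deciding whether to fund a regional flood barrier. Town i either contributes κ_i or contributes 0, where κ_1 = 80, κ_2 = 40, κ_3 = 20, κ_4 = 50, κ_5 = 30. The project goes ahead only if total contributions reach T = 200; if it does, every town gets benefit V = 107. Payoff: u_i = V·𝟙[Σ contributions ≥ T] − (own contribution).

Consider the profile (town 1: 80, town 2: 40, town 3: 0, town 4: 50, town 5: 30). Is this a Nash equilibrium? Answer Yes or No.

Yes

Total = 200 ≥ 200: provided.
Town 1 (pledges 80, payoff 27): dropping to 0 → total 120, payoff 0. No gain.
Town 2 (pledges 40, payoff 67): dropping to 0 → total 160, payoff 0. No gain.
Town 3 (pledges 0, payoff 107): pledging 20 → total 220, payoff 87. No gain.
Town 4 (pledges 50, payoff 57): dropping to 0 → total 150, payoff 0. No gain.
Town 5 (pledges 30, payoff 77): dropping to 0 → total 170, payoff 0. No gain.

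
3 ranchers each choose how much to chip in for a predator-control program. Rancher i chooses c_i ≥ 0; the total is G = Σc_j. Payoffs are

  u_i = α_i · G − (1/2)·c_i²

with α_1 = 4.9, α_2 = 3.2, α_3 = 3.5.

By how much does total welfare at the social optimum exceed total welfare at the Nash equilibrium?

Rancher i's FOC: ∂u_i/∂c_i = α_i − c_i = 0, so c_i* = α_i.
NE contributions = (4.9, 3.2, 3.5); G = 11.6.
W^NE = (Σα)·G − ½Σα_i² = 11.6² − ½·46.5 = 111.31.
Planner sets c_i = Σα_j = 11.6 for every i, so G^SO = 3·11.6 = 34.8.
W^SO = (Σα)·G^SO − ½·3·(Σα)² = (3/2)·11.6² = 201.84.
Deadweight loss = W^SO − W^NE = 90.53.

90.53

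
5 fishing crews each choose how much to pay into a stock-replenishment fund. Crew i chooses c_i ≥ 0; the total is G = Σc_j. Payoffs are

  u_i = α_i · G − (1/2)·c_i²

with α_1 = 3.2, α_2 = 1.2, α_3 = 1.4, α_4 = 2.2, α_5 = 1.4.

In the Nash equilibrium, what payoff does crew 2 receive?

Crew i's FOC: ∂u_i/∂c_i = α_i − c_i = 0, so c_i* = α_i.
NE contributions = (3.2, 1.2, 1.4, 2.2, 1.4); G = 9.4.
u_2 = α_2·G − ½·(c_2)² = 1.2·9.4 − ½·1.2² = 10.56.

10.56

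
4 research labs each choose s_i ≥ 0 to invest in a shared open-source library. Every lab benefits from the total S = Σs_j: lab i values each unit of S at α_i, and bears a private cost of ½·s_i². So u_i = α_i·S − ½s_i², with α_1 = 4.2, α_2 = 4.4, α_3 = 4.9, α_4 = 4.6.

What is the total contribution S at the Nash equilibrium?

18.1

Lab i's FOC: ∂u_i/∂s_i = α_i − s_i = 0, so s_i* = α_i.
NE contributions = (4.2, 4.4, 4.9, 4.6); S = 18.1.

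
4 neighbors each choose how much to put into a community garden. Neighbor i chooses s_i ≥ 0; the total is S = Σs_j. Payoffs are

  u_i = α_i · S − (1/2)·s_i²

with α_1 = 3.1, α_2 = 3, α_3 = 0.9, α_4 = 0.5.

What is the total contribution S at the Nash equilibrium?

7.5

Neighbor i's FOC: ∂u_i/∂s_i = α_i − s_i = 0, so s_i* = α_i.
NE contributions = (3.1, 3, 0.9, 0.5); S = 7.5.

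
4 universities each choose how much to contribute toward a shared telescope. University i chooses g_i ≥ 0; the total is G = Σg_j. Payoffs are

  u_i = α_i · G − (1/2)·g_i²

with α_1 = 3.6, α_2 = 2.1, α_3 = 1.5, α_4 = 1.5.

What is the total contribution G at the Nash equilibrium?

8.7

University i's FOC: ∂u_i/∂g_i = α_i − g_i = 0, so g_i* = α_i.
NE contributions = (3.6, 2.1, 1.5, 1.5); G = 8.7.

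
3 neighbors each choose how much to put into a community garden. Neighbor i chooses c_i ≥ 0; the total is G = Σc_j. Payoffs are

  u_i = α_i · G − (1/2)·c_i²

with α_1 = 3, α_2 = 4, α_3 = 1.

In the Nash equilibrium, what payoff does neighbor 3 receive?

7.5

Neighbor i's FOC: ∂u_i/∂c_i = α_i − c_i = 0, so c_i* = α_i.
NE contributions = (3, 4, 1); G = 8.
u_3 = α_3·G − ½·(c_3)² = 1·8 − ½·1² = 7.5.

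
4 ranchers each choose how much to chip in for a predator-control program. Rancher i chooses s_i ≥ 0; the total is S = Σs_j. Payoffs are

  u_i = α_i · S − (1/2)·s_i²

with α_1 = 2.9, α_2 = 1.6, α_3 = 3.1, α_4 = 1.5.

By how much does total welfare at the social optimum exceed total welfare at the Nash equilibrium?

94.225

Rancher i's FOC: ∂u_i/∂s_i = α_i − s_i = 0, so s_i* = α_i.
NE contributions = (2.9, 1.6, 3.1, 1.5); S = 9.1.
W^NE = (Σα)·S − ½Σα_i² = 9.1² − ½·22.83 = 71.395.
Planner sets s_i = Σα_j = 9.1 for every i, so S^SO = 4·9.1 = 36.4.
W^SO = (Σα)·S^SO − ½·4·(Σα)² = (4/2)·9.1² = 165.62.
Deadweight loss = W^SO − W^NE = 94.225.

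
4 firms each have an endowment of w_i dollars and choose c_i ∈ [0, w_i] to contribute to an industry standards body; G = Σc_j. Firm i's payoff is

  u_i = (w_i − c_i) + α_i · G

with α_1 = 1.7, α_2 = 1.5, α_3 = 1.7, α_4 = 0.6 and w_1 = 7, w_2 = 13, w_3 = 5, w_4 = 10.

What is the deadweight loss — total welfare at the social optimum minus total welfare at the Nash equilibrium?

∂u_i/∂c_i = α_i − 1, so firm i contributes w_i if α_i > 1, else 0.
α_i > 1 for i ∈ {1, 2, 3}; NE contributions (7, 13, 5, 0), G = 25.
W^NE = Σw_i − G^NE + (Σα_i)·G^NE = 35 + 4.5·25 = 147.5.
Planner: ∂(Σu_j)/∂c_i = Σα_j − 1 = 4.5 > 0, so everyone contributes w_i; G^SO = 35, W^SO = 35 + 4.5·35 = 192.5.
Deadweight loss = 45.

45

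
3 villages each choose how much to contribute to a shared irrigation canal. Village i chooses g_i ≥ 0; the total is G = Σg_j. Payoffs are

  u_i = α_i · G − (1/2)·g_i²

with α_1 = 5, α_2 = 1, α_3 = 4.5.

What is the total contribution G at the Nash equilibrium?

Village i's FOC: ∂u_i/∂g_i = α_i − g_i = 0, so g_i* = α_i.
NE contributions = (5, 1, 4.5); G = 10.5.

10.5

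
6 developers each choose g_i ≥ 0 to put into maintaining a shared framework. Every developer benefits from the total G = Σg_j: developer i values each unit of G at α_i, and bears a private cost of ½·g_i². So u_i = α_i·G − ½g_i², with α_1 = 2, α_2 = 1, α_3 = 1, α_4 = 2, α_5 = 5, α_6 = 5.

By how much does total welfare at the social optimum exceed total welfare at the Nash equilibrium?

542

Developer i's FOC: ∂u_i/∂g_i = α_i − g_i = 0, so g_i* = α_i.
NE contributions = (2, 1, 1, 2, 5, 5); G = 16.
W^NE = (Σα)·G − ½Σα_i² = 16² − ½·60 = 226.
Planner sets g_i = Σα_j = 16 for every i, so G^SO = 6·16 = 96.
W^SO = (Σα)·G^SO − ½·6·(Σα)² = (6/2)·16² = 768.
Deadweight loss = W^SO − W^NE = 542.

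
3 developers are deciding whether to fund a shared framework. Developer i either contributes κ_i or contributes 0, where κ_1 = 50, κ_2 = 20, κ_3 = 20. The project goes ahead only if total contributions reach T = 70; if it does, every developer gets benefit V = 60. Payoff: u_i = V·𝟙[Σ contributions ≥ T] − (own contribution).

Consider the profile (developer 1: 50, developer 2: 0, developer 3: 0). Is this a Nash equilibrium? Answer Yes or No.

Total = 50 < 70: not provided.
Developer 1 (pledges 50, payoff -50): dropping to 0 → total 0, payoff 0. Profitable deviation.

No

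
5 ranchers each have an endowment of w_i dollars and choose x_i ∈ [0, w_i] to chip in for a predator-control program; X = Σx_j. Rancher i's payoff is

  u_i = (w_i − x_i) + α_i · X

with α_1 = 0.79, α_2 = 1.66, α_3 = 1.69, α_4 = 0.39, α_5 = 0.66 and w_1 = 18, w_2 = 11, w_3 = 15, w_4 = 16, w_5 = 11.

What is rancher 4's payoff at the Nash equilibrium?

∂u_i/∂x_i = α_i − 1, so rancher i contributes w_i if α_i > 1, else 0.
α_i > 1 for i ∈ {2, 3}; NE contributions (0, 11, 15, 0, 0), X = 26.
u_4 = (16 − 0) + 0.39·26 = 26.14.

26.14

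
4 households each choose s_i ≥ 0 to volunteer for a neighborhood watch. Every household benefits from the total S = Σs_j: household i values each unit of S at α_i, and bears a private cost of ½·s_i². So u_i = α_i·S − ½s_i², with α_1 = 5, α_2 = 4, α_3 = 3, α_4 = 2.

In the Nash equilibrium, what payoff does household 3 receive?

37.5

Household i's FOC: ∂u_i/∂s_i = α_i − s_i = 0, so s_i* = α_i.
NE contributions = (5, 4, 3, 2); S = 14.
u_3 = α_3·S − ½·(s_3)² = 3·14 − ½·3² = 37.5.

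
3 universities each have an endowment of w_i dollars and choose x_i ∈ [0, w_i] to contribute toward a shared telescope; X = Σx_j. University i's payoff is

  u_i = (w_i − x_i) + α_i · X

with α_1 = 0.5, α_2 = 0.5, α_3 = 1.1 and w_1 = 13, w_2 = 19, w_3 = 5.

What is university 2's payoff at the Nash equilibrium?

∂u_i/∂x_i = α_i − 1, so university i contributes w_i if α_i > 1, else 0.
α_i > 1 for i ∈ {3}; NE contributions (0, 0, 5), X = 5.
u_2 = (19 − 0) + 0.5·5 = 21.5.

21.5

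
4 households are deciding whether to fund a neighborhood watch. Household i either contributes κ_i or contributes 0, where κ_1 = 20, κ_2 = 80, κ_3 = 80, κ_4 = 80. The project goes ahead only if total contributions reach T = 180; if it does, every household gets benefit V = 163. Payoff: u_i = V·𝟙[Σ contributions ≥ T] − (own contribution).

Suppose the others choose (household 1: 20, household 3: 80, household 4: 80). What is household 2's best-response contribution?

Others' total = 180 ≥ 180; contributing adds cost 80 for no extra benefit.
Best response: 0.

0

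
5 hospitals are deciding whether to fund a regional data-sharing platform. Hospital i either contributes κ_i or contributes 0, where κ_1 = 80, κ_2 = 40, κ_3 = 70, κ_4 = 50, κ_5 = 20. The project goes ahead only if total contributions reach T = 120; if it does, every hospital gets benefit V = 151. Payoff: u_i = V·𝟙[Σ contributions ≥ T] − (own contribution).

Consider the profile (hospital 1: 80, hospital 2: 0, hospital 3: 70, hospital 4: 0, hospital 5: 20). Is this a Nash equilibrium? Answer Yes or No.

No

Total = 170 ≥ 120: provided.
Hospital 1 (pledges 80, payoff 71): dropping to 0 → total 90, payoff 0. No gain.
Hospital 2 (pledges 0, payoff 151): pledging 40 → total 210, payoff 111. No gain.
Hospital 3 (pledges 70, payoff 81): dropping to 0 → total 100, payoff 0. No gain.
Hospital 4 (pledges 0, payoff 151): pledging 50 → total 220, payoff 101. No gain.
Hospital 5 (pledges 20, payoff 131): dropping to 0 → total 150, payoff 151. Profitable deviation.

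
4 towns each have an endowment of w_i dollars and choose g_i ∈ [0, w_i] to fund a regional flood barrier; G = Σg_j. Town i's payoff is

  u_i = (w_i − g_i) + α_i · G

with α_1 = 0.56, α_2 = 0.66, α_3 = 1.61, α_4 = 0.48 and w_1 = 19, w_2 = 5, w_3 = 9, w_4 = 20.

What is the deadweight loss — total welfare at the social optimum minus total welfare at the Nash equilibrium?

∂u_i/∂g_i = α_i − 1, so town i contributes w_i if α_i > 1, else 0.
α_i > 1 for i ∈ {3}; NE contributions (0, 0, 9, 0), G = 9.
W^NE = Σw_i − G^NE + (Σα_i)·G^NE = 53 + 2.31·9 = 73.79.
Planner: ∂(Σu_j)/∂g_i = Σα_j − 1 = 2.31 > 0, so everyone contributes w_i; G^SO = 53, W^SO = 53 + 2.31·53 = 175.43.
Deadweight loss = 101.64.

101.64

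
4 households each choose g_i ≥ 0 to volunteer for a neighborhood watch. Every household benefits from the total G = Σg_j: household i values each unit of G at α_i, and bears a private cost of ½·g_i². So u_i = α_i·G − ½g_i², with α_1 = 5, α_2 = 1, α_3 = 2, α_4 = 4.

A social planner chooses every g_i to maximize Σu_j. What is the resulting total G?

48

Planner FOC: ∂(Σu_j)/∂g_i = (Σα_j) − g_i = 0, so g_i^SO = Σα_j = 12 for every i; G^SO = 48.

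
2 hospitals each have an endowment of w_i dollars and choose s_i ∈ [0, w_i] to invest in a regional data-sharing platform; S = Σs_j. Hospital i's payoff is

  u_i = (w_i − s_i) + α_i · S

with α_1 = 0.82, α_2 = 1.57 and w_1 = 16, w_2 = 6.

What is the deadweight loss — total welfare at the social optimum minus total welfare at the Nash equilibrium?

∂u_i/∂s_i = α_i − 1, so hospital i contributes w_i if α_i > 1, else 0.
α_i > 1 for i ∈ {2}; NE contributions (0, 6), S = 6.
W^NE = Σw_i − S^NE + (Σα_i)·S^NE = 22 + 1.39·6 = 30.34.
Planner: ∂(Σu_j)/∂s_i = Σα_j − 1 = 1.39 > 0, so everyone contributes w_i; S^SO = 22, W^SO = 22 + 1.39·22 = 52.58.
Deadweight loss = 22.24.

22.24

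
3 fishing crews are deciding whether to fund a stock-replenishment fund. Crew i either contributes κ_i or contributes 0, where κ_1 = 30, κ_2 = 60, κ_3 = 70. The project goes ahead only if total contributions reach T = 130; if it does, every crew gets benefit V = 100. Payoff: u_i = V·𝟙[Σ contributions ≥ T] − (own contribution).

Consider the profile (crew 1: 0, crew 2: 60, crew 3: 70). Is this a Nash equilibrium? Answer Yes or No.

Total = 130 ≥ 130: provided.
Crew 1 (pledges 0, payoff 100): pledging 30 → total 160, payoff 70. No gain.
Crew 2 (pledges 60, payoff 40): dropping to 0 → total 70, payoff 0. No gain.
Crew 3 (pledges 70, payoff 30): dropping to 0 → total 60, payoff 0. No gain.

Yes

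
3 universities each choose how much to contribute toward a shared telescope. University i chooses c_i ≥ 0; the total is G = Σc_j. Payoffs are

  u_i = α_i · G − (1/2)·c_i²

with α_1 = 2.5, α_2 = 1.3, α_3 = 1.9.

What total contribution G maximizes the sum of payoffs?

17.1

Planner FOC: ∂(Σu_j)/∂c_i = (Σα_j) − c_i = 0, so c_i^SO = Σα_j = 5.7 for every i; G^SO = 17.1.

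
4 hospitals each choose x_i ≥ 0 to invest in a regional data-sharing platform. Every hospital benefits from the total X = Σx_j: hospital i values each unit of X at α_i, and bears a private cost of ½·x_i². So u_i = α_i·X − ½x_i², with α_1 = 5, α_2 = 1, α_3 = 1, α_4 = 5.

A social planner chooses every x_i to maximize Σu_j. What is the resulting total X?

Planner FOC: ∂(Σu_j)/∂x_i = (Σα_j) − x_i = 0, so x_i^SO = Σα_j = 12 for every i; X^SO = 48.

48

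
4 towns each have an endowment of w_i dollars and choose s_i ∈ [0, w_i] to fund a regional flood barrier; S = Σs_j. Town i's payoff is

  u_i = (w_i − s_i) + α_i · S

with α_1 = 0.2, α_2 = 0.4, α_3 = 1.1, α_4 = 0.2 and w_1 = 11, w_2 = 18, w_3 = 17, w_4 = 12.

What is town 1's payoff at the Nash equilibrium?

∂u_i/∂s_i = α_i − 1, so town i contributes w_i if α_i > 1, else 0.
α_i > 1 for i ∈ {3}; NE contributions (0, 0, 17, 0), S = 17.
u_1 = (11 − 0) + 0.2·17 = 14.4.

14.4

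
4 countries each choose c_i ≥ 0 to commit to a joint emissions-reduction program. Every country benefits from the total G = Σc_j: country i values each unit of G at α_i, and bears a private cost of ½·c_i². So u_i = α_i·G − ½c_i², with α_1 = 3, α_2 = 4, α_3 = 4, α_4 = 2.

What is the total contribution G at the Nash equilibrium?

Country i's FOC: ∂u_i/∂c_i = α_i − c_i = 0, so c_i* = α_i.
NE contributions = (3, 4, 4, 2); G = 13.

13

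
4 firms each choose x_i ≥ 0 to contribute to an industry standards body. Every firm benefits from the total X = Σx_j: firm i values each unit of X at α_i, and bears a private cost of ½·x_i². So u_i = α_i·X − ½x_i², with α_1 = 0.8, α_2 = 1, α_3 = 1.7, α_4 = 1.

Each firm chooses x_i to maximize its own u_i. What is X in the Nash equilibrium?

4.5

Firm i's FOC: ∂u_i/∂x_i = α_i − x_i = 0, so x_i* = α_i.
NE contributions = (0.8, 1, 1.7, 1); X = 4.5.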